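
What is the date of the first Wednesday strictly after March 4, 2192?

March 7, 2192

Mar 4, 2192 is a Sunday.
From Sunday to the next Wednesday is 3 days.
Mar 4, 2192 + 3 = Mar 7, 2192.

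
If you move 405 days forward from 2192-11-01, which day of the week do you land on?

First find the weekday of Nov 1, 2192. Doomsday rule: the anchor day for the 2100s is Sunday. For year 92: 92÷12 = 7 r 8, and 8÷4 = 2, so 7+8+2 = 17.
Sunday + 17 ≡ Wednesday — that's 2192's doomsday.
In November the doomsday date is Nov 7.
Nov 1 is 6 days before Nov 7; 6 mod 7 = 6, so Wednesday − 6 = Thursday.
405 mod 7 = 6, so 405 days after a Thursday is Thursday + 6 = Wednesday.

Wednesday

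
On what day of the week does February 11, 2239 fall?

Monday

Doomsday rule: the anchor day for the 2200s is Friday. For year 39: 39÷12 = 3 r 3, and 3÷4 = 0, so 3+3+0 = 6.
Friday + 6 ≡ Thursday — that's 2239's doomsday.
In February the doomsday date is Feb 28 (2239 is not a leap year).
Feb 11 is 17 days before Feb 28; 17 mod 7 = 3, so Thursday − 3 = Monday.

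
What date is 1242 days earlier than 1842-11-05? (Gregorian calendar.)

−365 (one year) → Nov 5, 1841 (877 left).
−365 (one year) → Nov 5, 1840 (512 left).
−366 (one year; includes Feb 29, 1840) → Nov 5, 1839 (146 left).
−5 → Oct 31, 1839 (end of Oct, 31 days; 141 left).
−31 → Sep 30, 1839 (end of Sep, 30 days; 110 left).
−30 → Aug 31, 1839 (end of Aug, 31 days; 80 left).
−31 → Jul 31, 1839 (end of Jul, 31 days; 49 left).
−31 → Jun 30, 1839 (end of Jun, 30 days; 18 left).
−18 → Jun 12, 1839.

June 12, 1839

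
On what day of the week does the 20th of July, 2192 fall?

Friday

Doomsday rule: the anchor day for the 2100s is Sunday. For year 92: 92÷12 = 7 r 8, and 8÷4 = 2, so 7+8+2 = 17.
Sunday + 17 ≡ Wednesday — that's 2192's doomsday.
In July the doomsday date is Jul 11.
Jul 20 is 9 days after Jul 11; 9 mod 7 = 2, so Wednesday + 2 = Friday.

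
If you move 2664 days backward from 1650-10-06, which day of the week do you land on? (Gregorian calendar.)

Sunday

First find the weekday of Oct 6, 1650. Doomsday rule: the anchor day for the 1600s is Tuesday. For year 50: 50÷12 = 4 r 2, and 2÷4 = 0, so 4+2+0 = 6.
Tuesday + 6 ≡ Monday — that's 1650's doomsday.
In October the doomsday date is Oct 10.
Oct 6 is 4 days before Oct 10; 4 mod 7 = 4, so Monday − 4 = Thursday.
2664 mod 7 = 4, so 2664 days before a Thursday is Thursday − 4 = Sunday.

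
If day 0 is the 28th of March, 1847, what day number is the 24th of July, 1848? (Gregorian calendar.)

Mar 28, 1847 → Mar 28, 1848: 366 days (Feb 29, 1848 is in that span).
Mar 28, 1848 → Apr 28, 1848: 31 days (March has 31).
Apr 28, 1848 → May 28, 1848: 30 days (April has 30).
May 28, 1848 → Jun 28, 1848: 31 days (May has 31).
Jun 28, 1848 → Jul 24, 1848: 26 days.
Total: 484 days.

484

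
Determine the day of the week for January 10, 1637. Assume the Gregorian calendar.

Saturday

Doomsday rule: the anchor day for the 1600s is Tuesday. For year 37: 37÷12 = 3 r 1, and 1÷4 = 0, so 3+1+0 = 4.
Tuesday + 4 ≡ Saturday — that's 1637's doomsday.
In January the doomsday date is Jan 3 (1637 is not a leap year).
Jan 10 is 7 days after Jan 3; 7 mod 7 = 0, so Saturday + 0 = Saturday.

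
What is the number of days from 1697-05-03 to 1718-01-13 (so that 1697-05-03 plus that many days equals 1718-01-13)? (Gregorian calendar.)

May 3, 1697 → May 3, 1698: 365 days.
May 3, 1698 → May 3, 1699: 365 days.
May 3, 1699 → May 3, 1700: 365 days.
May 3, 1700 → May 3, 1701: 365 days.
May 3, 1701 → May 3, 1702: 365 days.
May 3, 1702 → May 3, 1703: 365 days.
May 3, 1703 → May 3, 1704: 366 days (Feb 29, 1704 is in that span).
May 3, 1704 → May 3, 1705: 365 days.
May 3, 1705 → May 3, 1706: 365 days.
May 3, 1706 → May 3, 1707: 365 days.
May 3, 1707 → May 3, 1708: 366 days (Feb 29, 1708 is in that span).
May 3, 1708 → May 3, 1709: 365 days.
May 3, 1709 → May 3, 1710: 365 days.
May 3, 1710 → May 3, 1711: 365 days.
May 3, 1711 → May 3, 1712: 366 days (Feb 29, 1712 is in that span).
May 3, 1712 → May 3, 1713: 365 days.
May 3, 1713 → May 3, 1714: 365 days.
May 3, 1714 → May 3, 1715: 365 days.
May 3, 1715 → May 3, 1716: 366 days (Feb 29, 1716 is in that span).
May 3, 1716 → May 3, 1717: 365 days.
May 3, 1717 → Jun 3, 1717: 31 days (May has 31).
Jun 3, 1717 → Jul 3, 1717: 30 days (June has 30).
Jul 3, 1717 → Aug 3, 1717: 31 days (July has 31).
Aug 3, 1717 → Sep 3, 1717: 31 days (August has 31).
Sep 3, 1717 → Oct 3, 1717: 30 days (September has 30).
Oct 3, 1717 → Nov 3, 1717: 31 days (October has 31).
Nov 3, 1717 → Dec 3, 1717: 30 days (November has 30).
Dec 3, 1717 → Jan 3, 1718: 31 days (December has 31).
Jan 3, 1718 → Jan 13, 1718: 10 days.
Total: 7559 days.

7559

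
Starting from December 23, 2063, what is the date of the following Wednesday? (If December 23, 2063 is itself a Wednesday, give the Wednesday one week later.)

Dec 23, 2063 is a Sunday.
From Sunday to the next Wednesday is 3 days.
Dec 23, 2063 + 3 = Dec 26, 2063.

December 26, 2063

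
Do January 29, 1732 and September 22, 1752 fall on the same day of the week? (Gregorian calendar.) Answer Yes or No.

From Jan 29, 1732 to Sep 22, 1752 is 7542 days.
7542 mod 7 = 3, so they are different weekdays.
(Jan 29, 1732 is a Tuesday; Sep 22, 1752 is a Friday.)

No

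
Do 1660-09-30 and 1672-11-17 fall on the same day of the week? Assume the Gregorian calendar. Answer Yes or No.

Yes

From Sep 30, 1660 to Nov 17, 1672 is 4431 days.
4431 mod 7 = 0, so they are the same weekday.
(Sep 30, 1660 is a Thursday; Nov 17, 1672 is a Thursday.)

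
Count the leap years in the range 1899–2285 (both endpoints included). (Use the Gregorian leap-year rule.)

94

Multiples of 4 in [1899,2285]: 97.
Of those, multiples of 100: 4 (not leap unless ÷400).
Multiples of 400: 1.
Leap years = 97 − 4 + 1 = 94.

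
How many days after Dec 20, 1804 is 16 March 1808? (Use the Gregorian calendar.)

1182

Dec 20, 1804 → Dec 20, 1805: 365 days.
Dec 20, 1805 → Dec 20, 1806: 365 days.
Dec 20, 1806 → Dec 20, 1807: 365 days.
Dec 20, 1807 → Jan 20, 1808: 31 days (December has 31).
Jan 20, 1808 → Feb 20, 1808: 31 days (January has 31).
Feb 20, 1808 → Mar 16, 1808: 25 days.
Total: 1182 days.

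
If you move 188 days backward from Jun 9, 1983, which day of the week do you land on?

First find the weekday of Jun 9, 1983. Doomsday rule: the anchor day for the 1900s is Wednesday. For year 83: 83÷12 = 6 r 11, and 11÷4 = 2, so 6+11+2 = 19.
Wednesday + 19 ≡ Monday — that's 1983's doomsday.
In June the doomsday date is Jun 6.
Jun 9 is 3 days after Jun 6; 3 mod 7 = 3, so Monday + 3 = Thursday.
188 mod 7 = 6, so 188 days before a Thursday is Thursday − 6 = Friday.

Friday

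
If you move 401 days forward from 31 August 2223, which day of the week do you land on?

First find the weekday of Aug 31, 2223. Doomsday rule: the anchor day for the 2200s is Friday. For year 23: 23÷12 = 1 r 11, and 11÷4 = 2, so 1+11+2 = 14.
Friday + 14 ≡ Friday — that's 2223's doomsday.
In August the doomsday date is Aug 8.
Aug 31 is 23 days after Aug 8; 23 mod 7 = 2, so Friday + 2 = Sunday.
401 mod 7 = 2, so 401 days after a Sunday is Sunday + 2 = Tuesday.

Tuesday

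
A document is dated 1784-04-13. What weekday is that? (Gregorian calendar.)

Doomsday rule: the anchor day for the 1700s is Sunday. For year 84: 84÷12 = 7 r 0, and 0÷4 = 0, so 7+0+0 = 7.
Sunday + 7 ≡ Sunday — that's 1784's doomsday.
In April the doomsday date is Apr 4.
Apr 13 is 9 days after Apr 4; 9 mod 7 = 2, so Sunday + 2 = Tuesday.

Tuesday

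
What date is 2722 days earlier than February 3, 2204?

August 20, 2196

−365 (one year) → Feb 3, 2203 (2357 left).
−365 (one year) → Feb 3, 2202 (1992 left).
−365 (one year) → Feb 3, 2201 (1627 left).
−365 (one year) → Feb 3, 2200 (1262 left).
−365 (one year) → Feb 3, 2199 (897 left).
−365 (one year) → Feb 3, 2198 (532 left).
−365 (one year) → Feb 3, 2197 (167 left).
−3 → Jan 31, 2197 (end of Jan, 31 days; 164 left).
−31 → Dec 31, 2196 (end of Dec, 31 days; 133 left).
−31 → Nov 30, 2196 (end of Nov, 30 days; 102 left).
−30 → Oct 31, 2196 (end of Oct, 31 days; 72 left).
−31 → Sep 30, 2196 (end of Sep, 30 days; 41 left).
−30 → Aug 31, 2196 (end of Aug, 31 days; 11 left).
−11 → Aug 20, 2196.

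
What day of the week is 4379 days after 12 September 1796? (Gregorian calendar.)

Sep 12, 1796 is a Monday.
4379 mod 7 = 4, so 4379 days after a Monday is Monday + 4 = Friday.

Friday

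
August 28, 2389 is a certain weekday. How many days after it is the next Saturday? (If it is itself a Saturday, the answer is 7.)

Aug 28, 2389 is a Monday.
From Monday to the next Saturday is 5 days.

5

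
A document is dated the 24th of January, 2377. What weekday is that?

Monday

Doomsday rule: the anchor day for the 2300s is Wednesday. For year 77: 77÷12 = 6 r 5, and 5÷4 = 1, so 6+5+1 = 12.
Wednesday + 12 ≡ Monday — that's 2377's doomsday.
In January the doomsday date is Jan 3 (2377 is not a leap year).
Jan 24 is 21 days after Jan 3; 21 mod 7 = 0, so Monday + 0 = Monday.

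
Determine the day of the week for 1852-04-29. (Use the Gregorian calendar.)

Doomsday rule: the anchor day for the 1800s is Friday. For year 52: 52÷12 = 4 r 4, and 4÷4 = 1, so 4+4+1 = 9.
Friday + 9 ≡ Sunday — that's 1852's doomsday.
In April the doomsday date is Apr 4.
Apr 29 is 25 days after Apr 4; 25 mod 7 = 4, so Sunday + 4 = Thursday.

Thursday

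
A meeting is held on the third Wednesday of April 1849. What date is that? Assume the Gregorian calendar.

April 18, 1849

April 1, 1849 is a Sunday.
The first Wednesday is therefore April 4 (3 days later).
The third Wednesday is 4 + 2×7 = April 18.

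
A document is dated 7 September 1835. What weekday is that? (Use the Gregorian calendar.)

Doomsday rule: the anchor day for the 1800s is Friday. For year 35: 35÷12 = 2 r 11, and 11÷4 = 2, so 2+11+2 = 15.
Friday + 15 ≡ Saturday — that's 1835's doomsday.
In September the doomsday date is Sep 5.
Sep 7 is 2 days after Sep 5; 2 mod 7 = 2, so Saturday + 2 = Monday.

Monday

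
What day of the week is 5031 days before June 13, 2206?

Sunday

First find the weekday of Jun 13, 2206. Doomsday rule: the anchor day for the 2200s is Friday. For year 06: 6÷12 = 0 r 6, and 6÷4 = 1, so 0+6+1 = 7.
Friday + 7 ≡ Friday — that's 2206's doomsday.
In June the doomsday date is Jun 6.
Jun 13 is 7 days after Jun 6; 7 mod 7 = 0, so Friday + 0 = Friday.
5031 mod 7 = 5, so 5031 days before a Friday is Friday − 5 = Sunday.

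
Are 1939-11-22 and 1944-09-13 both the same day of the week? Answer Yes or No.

Yes

From Nov 22, 1939 to Sep 13, 1944 is 1757 days.
1757 mod 7 = 0, so they are the same weekday.
(Nov 22, 1939 is a Wednesday; Sep 13, 1944 is a Wednesday.)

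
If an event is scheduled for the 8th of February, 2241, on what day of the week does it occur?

Monday

Doomsday rule: the anchor day for the 2200s is Friday. For year 41: 41÷12 = 3 r 5, and 5÷4 = 1, so 3+5+1 = 9.
Friday + 9 ≡ Sunday — that's 2241's doomsday.
In February the doomsday date is Feb 28 (2241 is not a leap year).
Feb 8 is 20 days before Feb 28; 20 mod 7 = 6, so Sunday − 6 = Monday.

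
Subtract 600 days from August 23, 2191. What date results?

−365 (one year) → Aug 23, 2190 (235 left).
−23 → Jul 31, 2190 (end of Jul, 31 days; 212 left).
−31 → Jun 30, 2190 (end of Jun, 30 days; 181 left).
−30 → May 31, 2190 (end of May, 31 days; 151 left).
−31 → Apr 30, 2190 (end of Apr, 30 days; 120 left).
−30 → Mar 31, 2190 (end of Mar, 31 days; 90 left).
−31 → Feb 28, 2190 (end of Feb, 28 days; 59 left).
−28 → Jan 31, 2190 (end of Jan, 31 days; 31 left).
−31 → Dec 31, 2189 (end of Dec, 31 days; 0 left).

December 31, 2189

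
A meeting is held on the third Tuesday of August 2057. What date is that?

August 1, 2057 is a Wednesday.
The first Tuesday is therefore August 7 (6 days later).
The third Tuesday is 7 + 2×7 = August 21.

August 21, 2057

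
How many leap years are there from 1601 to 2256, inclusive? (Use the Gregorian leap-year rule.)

Multiples of 4 in [1601,2256]: 164.
Of those, multiples of 100: 6 (not leap unless ÷400).
Multiples of 400: 1.
Leap years = 164 − 6 + 1 = 159.

159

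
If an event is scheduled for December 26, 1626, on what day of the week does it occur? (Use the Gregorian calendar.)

Doomsday rule: the anchor day for the 1600s is Tuesday. For year 26: 26÷12 = 2 r 2, and 2÷4 = 0, so 2+2+0 = 4.
Tuesday + 4 ≡ Saturday — that's 1626's doomsday.
In December the doomsday date is Dec 12.
Dec 26 is 14 days after Dec 12; 14 mod 7 = 0, so Saturday + 0 = Saturday.

Saturday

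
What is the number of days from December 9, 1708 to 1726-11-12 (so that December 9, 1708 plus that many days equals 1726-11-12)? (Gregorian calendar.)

Dec 9, 1708 → Dec 9, 1709: 365 days.
Dec 9, 1709 → Dec 9, 1710: 365 days.
Dec 9, 1710 → Dec 9, 1711: 365 days.
Dec 9, 1711 → Dec 9, 1712: 366 days (Feb 29, 1712 is in that span).
Dec 9, 1712 → Dec 9, 1713: 365 days.
Dec 9, 1713 → Dec 9, 1714: 365 days.
Dec 9, 1714 → Dec 9, 1715: 365 days.
Dec 9, 1715 → Dec 9, 1716: 366 days (Feb 29, 1716 is in that span).
Dec 9, 1716 → Dec 9, 1717: 365 days.
Dec 9, 1717 → Dec 9, 1718: 365 days.
Dec 9, 1718 → Dec 9, 1719: 365 days.
Dec 9, 1719 → Dec 9, 1720: 366 days (Feb 29, 1720 is in that span).
Dec 9, 1720 → Dec 9, 1721: 365 days.
Dec 9, 1721 → Dec 9, 1722: 365 days.
Dec 9, 1722 → Dec 9, 1723: 365 days.
Dec 9, 1723 → Dec 9, 1724: 366 days (Feb 29, 1724 is in that span).
Dec 9, 1724 → Dec 9, 1725: 365 days.
Dec 9, 1725 → Jan 9, 1726: 31 days (December has 31).
Jan 9, 1726 → Feb 9, 1726: 31 days (January has 31).
Feb 9, 1726 → Mar 9, 1726: 28 days (February has 28).
Mar 9, 1726 → Apr 9, 1726: 31 days (March has 31).
Apr 9, 1726 → May 9, 1726: 30 days (April has 30).
May 9, 1726 → Jun 9, 1726: 31 days (May has 31).
Jun 9, 1726 → Jul 9, 1726: 30 days (June has 30).
Jul 9, 1726 → Aug 9, 1726: 31 days (July has 31).
Aug 9, 1726 → Sep 9, 1726: 31 days (August has 31).
Sep 9, 1726 → Oct 9, 1726: 30 days (September has 30).
Oct 9, 1726 → Nov 9, 1726: 31 days (October has 31).
Nov 9, 1726 → Nov 12, 1726: 3 days.
Total: 6547 days.

6547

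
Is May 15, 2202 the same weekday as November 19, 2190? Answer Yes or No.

No

From Nov 19, 2190 to May 15, 2202 is 4194 days.
4194 mod 7 = 1, so they are different weekdays.
(Nov 19, 2190 is a Friday; May 15, 2202 is a Saturday.)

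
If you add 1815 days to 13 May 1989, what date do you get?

+365 (one year) → May 13, 1990 (1450 left).
+365 (one year) → May 13, 1991 (1085 left).
+366 (one year; includes Feb 29, 1992) → May 13, 1992 (719 left).
+365 (one year) → May 13, 1993 (354 left).
May has 31 days: +19 → Jun 1, 1993 (335 left).
Jun has 30 days: +30 → Jul 1, 1993 (305 left).
Jul has 31 days: +31 → Aug 1, 1993 (274 left).
Aug has 31 days: +31 → Sep 1, 1993 (243 left).
Sep has 30 days: +30 → Oct 1, 1993 (213 left).
Oct has 31 days: +31 → Nov 1, 1993 (182 left).
Nov has 30 days: +30 → Dec 1, 1993 (152 left).
Dec has 31 days: +31 → Jan 1, 1994 (121 left).
Jan has 31 days: +31 → Feb 1, 1994 (90 left).
Feb has 28 days: +28 → Mar 1, 1994 (62 left).
Mar has 31 days: +31 → Apr 1, 1994 (31 left).
Apr has 30 days: +30 → May 1, 1994 (1 left).
+1 → May 2, 1994.

May 2, 1994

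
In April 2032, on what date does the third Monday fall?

April 19, 2032

April 1, 2032 is a Thursday.
The first Monday is therefore April 5 (4 days later).
The third Monday is 5 + 2×7 = April 19.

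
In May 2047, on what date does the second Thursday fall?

May 9, 2047

May 1, 2047 is a Wednesday.
The first Thursday is therefore May 2 (1 days later).
The second Thursday is 2 + 1×7 = May 9.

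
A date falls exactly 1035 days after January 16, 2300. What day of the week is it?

Monday

First find the weekday of Jan 16, 2300. Doomsday rule: the anchor day for the 2300s is Wednesday. For year 00: 0÷12 = 0 r 0, and 0÷4 = 0, so 0+0+0 = 0.
Wednesday + 0 ≡ Wednesday — that's 2300's doomsday.
In January the doomsday date is Jan 3 (2300 is not a leap year (divisible by 100 but not 400)).
Jan 16 is 13 days after Jan 3; 13 mod 7 = 6, so Wednesday + 6 = Tuesday.
1035 mod 7 = 6, so 1035 days after a Tuesday is Tuesday + 6 = Monday.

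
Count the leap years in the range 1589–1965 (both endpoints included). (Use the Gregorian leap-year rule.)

Multiples of 4 in [1589,1965]: 94.
Of those, multiples of 100: 4 (not leap unless ÷400).
Multiples of 400: 1.
Leap years = 94 − 4 + 1 = 91.

91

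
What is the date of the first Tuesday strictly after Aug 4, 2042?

Aug 4, 2042 is a Monday.
From Monday to the next Tuesday is 1 day.
Aug 4, 2042 + 1 = Aug 5, 2042.

August 5, 2042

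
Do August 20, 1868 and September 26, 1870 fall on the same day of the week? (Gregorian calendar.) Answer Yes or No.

No

From Aug 20, 1868 to Sep 26, 1870 is 767 days.
767 mod 7 = 4, so they are different weekdays.
(Aug 20, 1868 is a Thursday; Sep 26, 1870 is a Monday.)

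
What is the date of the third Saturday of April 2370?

April 1, 2370 is a Wednesday.
The first Saturday is therefore April 4 (3 days later).
The third Saturday is 4 + 2×7 = April 18.

April 18, 2370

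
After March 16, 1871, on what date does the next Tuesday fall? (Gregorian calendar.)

Mar 16, 1871 is a Thursday.
From Thursday to the next Tuesday is 5 days.
Mar 16, 1871 + 5 = Mar 21, 1871.

March 21, 1871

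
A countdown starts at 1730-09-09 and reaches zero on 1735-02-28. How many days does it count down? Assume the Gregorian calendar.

Sep 9, 1730 → Sep 9, 1731: 365 days.
Sep 9, 1731 → Sep 9, 1732: 366 days (Feb 29, 1732 is in that span).
Sep 9, 1732 → Sep 9, 1733: 365 days.
Sep 9, 1733 → Sep 9, 1734: 365 days.
Sep 9, 1734 → Oct 9, 1734: 30 days (September has 30).
Oct 9, 1734 → Nov 9, 1734: 31 days (October has 31).
Nov 9, 1734 → Dec 9, 1734: 30 days (November has 30).
Dec 9, 1734 → Jan 9, 1735: 31 days (December has 31).
Jan 9, 1735 → Feb 9, 1735: 31 days (January has 31).
Feb 9, 1735 → Feb 28, 1735: 19 days.
Total: 1633 days.

1633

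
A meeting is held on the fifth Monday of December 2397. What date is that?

December 29, 2397

December 1, 2397 is a Monday.
The first Monday is therefore December 1 (same day).
The fifth Monday is 1 + 4×7 = December 29.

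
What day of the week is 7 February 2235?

Saturday

Doomsday rule: the anchor day for the 2200s is Friday. For year 35: 35÷12 = 2 r 11, and 11÷4 = 2, so 2+11+2 = 15.
Friday + 15 ≡ Saturday — that's 2235's doomsday.
In February the doomsday date is Feb 28 (2235 is not a leap year).
Feb 7 is 21 days before Feb 28; 21 mod 7 = 0, so Saturday − 0 = Saturday.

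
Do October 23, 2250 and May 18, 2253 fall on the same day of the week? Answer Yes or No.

Yes

From Oct 23, 2250 to May 18, 2253 is 938 days.
938 mod 7 = 0, so they are the same weekday.
(Oct 23, 2250 is a Wednesday; May 18, 2253 is a Wednesday.)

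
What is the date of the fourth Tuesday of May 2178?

May 1, 2178 is a Friday.
The first Tuesday is therefore May 5 (4 days later).
The fourth Tuesday is 5 + 3×7 = May 26.

May 26, 2178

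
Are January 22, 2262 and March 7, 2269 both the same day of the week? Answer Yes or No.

From Jan 22, 2262 to Mar 7, 2269 is 2601 days.
2601 mod 7 = 4, so they are different weekdays.
(Jan 22, 2262 is a Wednesday; Mar 7, 2269 is a Sunday.)

No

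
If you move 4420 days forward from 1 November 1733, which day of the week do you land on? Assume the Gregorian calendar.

First find the weekday of Nov 1, 1733. Doomsday rule: the anchor day for the 1700s is Sunday. For year 33: 33÷12 = 2 r 9, and 9÷4 = 2, so 2+9+2 = 13.
Sunday + 13 ≡ Saturday — that's 1733's doomsday.
In November the doomsday date is Nov 7.
Nov 1 is 6 days before Nov 7; 6 mod 7 = 6, so Saturday − 6 = Sunday.
4420 mod 7 = 3, so 4420 days after a Sunday is Sunday + 3 = Wednesday.

Wednesday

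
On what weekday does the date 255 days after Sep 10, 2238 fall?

Sep 10, 2238 is a Monday.
255 mod 7 = 3, so 255 days after a Monday is Monday + 3 = Thursday.

Thursday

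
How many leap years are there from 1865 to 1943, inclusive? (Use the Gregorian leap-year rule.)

18

Multiples of 4 in [1865,1943]: 19.
Of those, multiples of 100: 1 (not leap unless ÷400).
Multiples of 400: 0.
Leap years = 19 − 1 + 0 = 18.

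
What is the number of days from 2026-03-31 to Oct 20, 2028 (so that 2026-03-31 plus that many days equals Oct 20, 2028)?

Mar 31, 2026 → Mar 31, 2027: 365 days.
Mar 31, 2027 → Mar 31, 2028: 366 days (Feb 29, 2028 is in that span).
Mar 31, 2028 → Apr 30, 2028: 30 days (March has 31).
Apr 30, 2028 → May 30, 2028: 30 days (April has 30).
May 30, 2028 → Jun 30, 2028: 31 days (May has 31).
Jun 30, 2028 → Jul 30, 2028: 30 days (June has 30).
Jul 30, 2028 → Aug 30, 2028: 31 days (July has 31).
Aug 30, 2028 → Sep 30, 2028: 31 days (August has 31).
Sep 30, 2028 → Oct 20, 2028: 20 days.
Total: 934 days.

934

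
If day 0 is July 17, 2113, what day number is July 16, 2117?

1460

Jul 17, 2113 → Jul 17, 2114: 365 days.
Jul 17, 2114 → Jul 17, 2115: 365 days.
Jul 17, 2115 → Jul 17, 2116: 366 days (Feb 29, 2116 is in that span).
Jul 17, 2116 → Aug 17, 2116: 31 days (July has 31).
Aug 17, 2116 → Sep 17, 2116: 31 days (August has 31).
Sep 17, 2116 → Oct 17, 2116: 30 days (September has 30).
Oct 17, 2116 → Nov 17, 2116: 31 days (October has 31).
Nov 17, 2116 → Dec 17, 2116: 30 days (November has 30).
Dec 17, 2116 → Jan 17, 2117: 31 days (December has 31).
Jan 17, 2117 → Feb 17, 2117: 31 days (January has 31).
Feb 17, 2117 → Mar 17, 2117: 28 days (February has 28).
Mar 17, 2117 → Apr 17, 2117: 31 days (March has 31).
Apr 17, 2117 → May 17, 2117: 30 days (April has 30).
May 17, 2117 → Jun 17, 2117: 31 days (May has 31).
Jun 17, 2117 → Jul 16, 2117: 29 days.
Total: 1460 days.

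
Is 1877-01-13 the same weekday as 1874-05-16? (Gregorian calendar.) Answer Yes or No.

Yes

From May 16, 1874 to Jan 13, 1877 is 973 days.
973 mod 7 = 0, so they are the same weekday.
(May 16, 1874 is a Saturday; Jan 13, 1877 is a Saturday.)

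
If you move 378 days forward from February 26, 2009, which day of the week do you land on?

Thursday

Feb 26, 2009 is a Thursday.
378 mod 7 = 0, so 378 days after a Thursday is Thursday + 0 = Thursday.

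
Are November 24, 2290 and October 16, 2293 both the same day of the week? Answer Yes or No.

From Nov 24, 2290 to Oct 16, 2293 is 1057 days.
1057 mod 7 = 0, so they are the same weekday.
(Nov 24, 2290 is a Monday; Oct 16, 2293 is a Monday.)

Yes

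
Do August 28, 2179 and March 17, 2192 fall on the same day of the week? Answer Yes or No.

Yes

From Aug 28, 2179 to Mar 17, 2192 is 4585 days.
4585 mod 7 = 0, so they are the same weekday.
(Aug 28, 2179 is a Saturday; Mar 17, 2192 is a Saturday.)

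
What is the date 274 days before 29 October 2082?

−29 → Sep 30, 2082 (end of Sep, 30 days; 245 left).
−30 → Aug 31, 2082 (end of Aug, 31 days; 215 left).
−31 → Jul 31, 2082 (end of Jul, 31 days; 184 left).
−31 → Jun 30, 2082 (end of Jun, 30 days; 153 left).
−30 → May 31, 2082 (end of May, 31 days; 123 left).
−31 → Apr 30, 2082 (end of Apr, 30 days; 92 left).
−30 → Mar 31, 2082 (end of Mar, 31 days; 62 left).
−31 → Feb 28, 2082 (end of Feb, 28 days; 31 left).
−28 → Jan 31, 2082 (end of Jan, 31 days; 3 left).
−3 → Jan 28, 2082.

January 28, 2082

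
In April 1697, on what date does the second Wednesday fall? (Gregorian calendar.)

April 10, 1697

April 1, 1697 is a Monday.
The first Wednesday is therefore April 3 (2 days later).
The second Wednesday is 3 + 1×7 = April 10.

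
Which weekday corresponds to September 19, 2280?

Doomsday rule: the anchor day for the 2200s is Friday. For year 80: 80÷12 = 6 r 8, and 8÷4 = 2, so 6+8+2 = 16.
Friday + 16 ≡ Sunday — that's 2280's doomsday.
In September the doomsday date is Sep 5.
Sep 19 is 14 days after Sep 5; 14 mod 7 = 0, so Sunday + 0 = Sunday.

Sunday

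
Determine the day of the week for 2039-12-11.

January 1, 2039 is a Saturday.
Jan 1, 2039 → Feb 1, 2039: 31 days (January has 31).
Feb 1, 2039 → Mar 1, 2039: 28 days (February has 28).
Mar 1, 2039 → Apr 1, 2039: 31 days (March has 31).
Apr 1, 2039 → May 1, 2039: 30 days (April has 30).
May 1, 2039 → Jun 1, 2039: 31 days (May has 31).
Jun 1, 2039 → Jul 1, 2039: 30 days (June has 30).
Jul 1, 2039 → Aug 1, 2039: 31 days (July has 31).
Aug 1, 2039 → Sep 1, 2039: 31 days (August has 31).
Sep 1, 2039 → Oct 1, 2039: 30 days (September has 30).
Oct 1, 2039 → Nov 1, 2039: 31 days (October has 31).
Nov 1, 2039 → Dec 1, 2039: 30 days (November has 30).
Dec 1, 2039 → Dec 11, 2039: 10 days.
Total: 344 days.
344 mod 7 = 1, so Saturday + 1 = Sunday.

Sunday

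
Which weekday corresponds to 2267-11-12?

Tuesday

Doomsday rule: the anchor day for the 2200s is Friday. For year 67: 67÷12 = 5 r 7, and 7÷4 = 1, so 5+7+1 = 13.
Friday + 13 ≡ Thursday — that's 2267's doomsday.
In November the doomsday date is Nov 7.
Nov 12 is 5 days after Nov 7; 5 mod 7 = 5, so Thursday + 5 = Tuesday.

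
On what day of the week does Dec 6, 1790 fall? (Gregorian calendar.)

Doomsday rule: the anchor day for the 1700s is Sunday. For year 90: 90÷12 = 7 r 6, and 6÷4 = 1, so 7+6+1 = 14.
Sunday + 14 ≡ Sunday — that's 1790's doomsday.
In December the doomsday date is Dec 12.
Dec 6 is 6 days before Dec 12; 6 mod 7 = 6, so Sunday − 6 = Monday.

Monday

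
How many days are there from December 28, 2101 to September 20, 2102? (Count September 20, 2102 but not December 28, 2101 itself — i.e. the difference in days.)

Dec 28, 2101 → Jan 28, 2102: 31 days (December has 31).
Jan 28, 2102 → Feb 28, 2102: 31 days (January has 31).
Feb 28, 2102 → Mar 28, 2102: 28 days (February has 28).
Mar 28, 2102 → Apr 28, 2102: 31 days (March has 31).
Apr 28, 2102 → May 28, 2102: 30 days (April has 30).
May 28, 2102 → Jun 28, 2102: 31 days (May has 31).
Jun 28, 2102 → Jul 28, 2102: 30 days (June has 30).
Jul 28, 2102 → Aug 28, 2102: 31 days (July has 31).
Aug 28, 2102 → Sep 20, 2102: 23 days.
Total: 266 days.

266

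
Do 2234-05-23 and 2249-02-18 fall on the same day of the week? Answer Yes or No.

No

From May 23, 2234 to Feb 18, 2249 is 5385 days.
5385 mod 7 = 2, so they are different weekdays.
(May 23, 2234 is a Friday; Feb 18, 2249 is a Sunday.)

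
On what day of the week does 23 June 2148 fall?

Sunday

Doomsday rule: the anchor day for the 2100s is Sunday. For year 48: 48÷12 = 4 r 0, and 0÷4 = 0, so 4+0+0 = 4.
Sunday + 4 ≡ Thursday — that's 2148's doomsday.
In June the doomsday date is Jun 6.
Jun 23 is 17 days after Jun 6; 17 mod 7 = 3, so Thursday + 3 = Sunday.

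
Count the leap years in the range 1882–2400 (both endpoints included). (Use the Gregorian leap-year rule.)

Multiples of 4 in [1882,2400]: 130.
Of those, multiples of 100: 6 (not leap unless ÷400).
Multiples of 400: 2.
Leap years = 130 − 6 + 2 = 126.

126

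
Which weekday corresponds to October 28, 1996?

Doomsday rule: the anchor day for the 1900s is Wednesday. For year 96: 96÷12 = 8 r 0, and 0÷4 = 0, so 8+0+0 = 8.
Wednesday + 8 ≡ Thursday — that's 1996's doomsday.
In October the doomsday date is Oct 10.
Oct 28 is 18 days after Oct 10; 18 mod 7 = 4, so Thursday + 4 = Monday.

Monday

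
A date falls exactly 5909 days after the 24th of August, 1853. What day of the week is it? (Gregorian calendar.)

Thursday

First find the weekday of Aug 24, 1853. Doomsday rule: the anchor day for the 1800s is Friday. For year 53: 53÷12 = 4 r 5, and 5÷4 = 1, so 4+5+1 = 10.
Friday + 10 ≡ Monday — that's 1853's doomsday.
In August the doomsday date is Aug 8.
Aug 24 is 16 days after Aug 8; 16 mod 7 = 2, so Monday + 2 = Wednesday.
5909 mod 7 = 1, so 5909 days after a Wednesday is Wednesday + 1 = Thursday.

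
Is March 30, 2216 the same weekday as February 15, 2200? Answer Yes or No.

From Feb 15, 2200 to Mar 30, 2216 is 5887 days.
5887 mod 7 = 0, so they are the same weekday.
(Feb 15, 2200 is a Saturday; Mar 30, 2216 is a Saturday.)

Yes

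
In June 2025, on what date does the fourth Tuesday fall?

June 1, 2025 is a Sunday.
The first Tuesday is therefore June 3 (2 days later).
The fourth Tuesday is 3 + 3×7 = June 24.

June 24, 2025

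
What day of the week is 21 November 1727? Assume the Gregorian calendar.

Friday

Doomsday rule: the anchor day for the 1700s is Sunday. For year 27: 27÷12 = 2 r 3, and 3÷4 = 0, so 2+3+0 = 5.
Sunday + 5 ≡ Friday — that's 1727's doomsday.
In November the doomsday date is Nov 7.
Nov 21 is 14 days after Nov 7; 14 mod 7 = 0, so Friday + 0 = Friday.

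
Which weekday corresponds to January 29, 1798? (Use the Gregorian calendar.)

Doomsday rule: the anchor day for the 1700s is Sunday. For year 98: 98÷12 = 8 r 2, and 2÷4 = 0, so 8+2+0 = 10.
Sunday + 10 ≡ Wednesday — that's 1798's doomsday.
In January the doomsday date is Jan 3 (1798 is not a leap year).
Jan 29 is 26 days after Jan 3; 26 mod 7 = 5, so Wednesday + 5 = Monday.

Monday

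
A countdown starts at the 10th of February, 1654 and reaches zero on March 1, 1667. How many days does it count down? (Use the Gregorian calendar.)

Feb 10, 1654 → Feb 10, 1655: 365 days.
Feb 10, 1655 → Feb 10, 1656: 365 days.
Feb 10, 1656 → Feb 10, 1657: 366 days (Feb 29, 1656 is in that span).
Feb 10, 1657 → Feb 10, 1658: 365 days.
Feb 10, 1658 → Feb 10, 1659: 365 days.
Feb 10, 1659 → Feb 10, 1660: 365 days.
Feb 10, 1660 → Feb 10, 1661: 366 days (Feb 29, 1660 is in that span).
Feb 10, 1661 → Feb 10, 1662: 365 days.
Feb 10, 1662 → Feb 10, 1663: 365 days.
Feb 10, 1663 → Feb 10, 1664: 365 days.
Feb 10, 1664 → Feb 10, 1665: 366 days (Feb 29, 1664 is in that span).
Feb 10, 1665 → Feb 10, 1666: 365 days.
Feb 10, 1666 → Mar 10, 1666: 28 days (February has 28).
Mar 10, 1666 → Apr 10, 1666: 31 days (March has 31).
Apr 10, 1666 → May 10, 1666: 30 days (April has 30).
May 10, 1666 → Jun 10, 1666: 31 days (May has 31).
Jun 10, 1666 → Jul 10, 1666: 30 days (June has 30).
Jul 10, 1666 → Aug 10, 1666: 31 days (July has 31).
Aug 10, 1666 → Sep 10, 1666: 31 days (August has 31).
Sep 10, 1666 → Oct 10, 1666: 30 days (September has 30).
Oct 10, 1666 → Nov 10, 1666: 31 days (October has 31).
Nov 10, 1666 → Dec 10, 1666: 30 days (November has 30).
Dec 10, 1666 → Jan 10, 1667: 31 days (December has 31).
Jan 10, 1667 → Feb 10, 1667: 31 days (January has 31).
Feb 10, 1667 → Mar 1, 1667: 19 days.
Total: 4767 days.

4767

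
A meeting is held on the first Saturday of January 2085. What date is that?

January 1, 2085 is a Monday.
The first Saturday is therefore January 6 (5 days later).

January 6, 2085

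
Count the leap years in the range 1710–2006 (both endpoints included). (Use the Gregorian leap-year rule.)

Multiples of 4 in [1710,2006]: 74.
Of those, multiples of 100: 3 (not leap unless ÷400).
Multiples of 400: 1.
Leap years = 74 − 3 + 1 = 72.

72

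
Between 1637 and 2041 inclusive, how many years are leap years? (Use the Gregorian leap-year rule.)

Multiples of 4 in [1637,2041]: 101.
Of those, multiples of 100: 4 (not leap unless ÷400).
Multiples of 400: 1.
Leap years = 101 − 4 + 1 = 98.

98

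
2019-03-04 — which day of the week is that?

January 1, 2019 is a Tuesday.
Jan 1, 2019 → Feb 1, 2019: 31 days (January has 31).
Feb 1, 2019 → Mar 1, 2019: 28 days (February has 28).
Mar 1, 2019 → Mar 4, 2019: 3 days.
Total: 62 days.
62 mod 7 = 6, so Tuesday + 6 = Monday.

Monday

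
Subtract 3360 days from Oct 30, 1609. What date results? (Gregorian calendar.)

−365 (one year) → Oct 30, 1608 (2995 left).
−366 (one year; includes Feb 29, 1608) → Oct 30, 1607 (2629 left).
−365 (one year) → Oct 30, 1606 (2264 left).
−365 (one year) → Oct 30, 1605 (1899 left).
−365 (one year) → Oct 30, 1604 (1534 left).
−366 (one year; includes Feb 29, 1604) → Oct 30, 1603 (1168 left).
−365 (one year) → Oct 30, 1602 (803 left).
−365 (one year) → Oct 30, 1601 (438 left).
−365 (one year) → Oct 30, 1600 (73 left).
−30 → Sep 30, 1600 (end of Sep, 30 days; 43 left).
−30 → Aug 31, 1600 (end of Aug, 31 days; 13 left).
−13 → Aug 18, 1600.

August 18, 1600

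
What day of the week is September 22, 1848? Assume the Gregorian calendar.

Friday

Doomsday rule: the anchor day for the 1800s is Friday. For year 48: 48÷12 = 4 r 0, and 0÷4 = 0, so 4+0+0 = 4.
Friday + 4 ≡ Tuesday — that's 1848's doomsday.
In September the doomsday date is Sep 5.
Sep 22 is 17 days after Sep 5; 17 mod 7 = 3, so Tuesday + 3 = Friday.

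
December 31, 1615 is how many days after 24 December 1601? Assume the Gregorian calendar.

5120

Dec 24, 1601 → Dec 24, 1602: 365 days.
Dec 24, 1602 → Dec 24, 1603: 365 days.
Dec 24, 1603 → Dec 24, 1604: 366 days (Feb 29, 1604 is in that span).
Dec 24, 1604 → Dec 24, 1605: 365 days.
Dec 24, 1605 → Dec 24, 1606: 365 days.
Dec 24, 1606 → Dec 24, 1607: 365 days.
Dec 24, 1607 → Dec 24, 1608: 366 days (Feb 29, 1608 is in that span).
Dec 24, 1608 → Dec 24, 1609: 365 days.
Dec 24, 1609 → Dec 24, 1610: 365 days.
Dec 24, 1610 → Dec 24, 1611: 365 days.
Dec 24, 1611 → Dec 24, 1612: 366 days (Feb 29, 1612 is in that span).
Dec 24, 1612 → Dec 24, 1613: 365 days.
Dec 24, 1613 → Dec 24, 1614: 365 days.
Dec 24, 1614 → Jan 24, 1615: 31 days (December has 31).
Jan 24, 1615 → Feb 24, 1615: 31 days (January has 31).
Feb 24, 1615 → Mar 24, 1615: 28 days (February has 28).
Mar 24, 1615 → Apr 24, 1615: 31 days (March has 31).
Apr 24, 1615 → May 24, 1615: 30 days (April has 30).
May 24, 1615 → Jun 24, 1615: 31 days (May has 31).
Jun 24, 1615 → Jul 24, 1615: 30 days (June has 30).
Jul 24, 1615 → Aug 24, 1615: 31 days (July has 31).
Aug 24, 1615 → Sep 24, 1615: 31 days (August has 31).
Sep 24, 1615 → Oct 24, 1615: 30 days (September has 30).
Oct 24, 1615 → Nov 24, 1615: 31 days (October has 31).
Nov 24, 1615 → Dec 24, 1615: 30 days (November has 30).
Dec 24, 1615 → Dec 31, 1615: 7 days.
Total: 5120 days.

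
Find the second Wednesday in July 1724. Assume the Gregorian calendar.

July 12, 1724

July 1, 1724 is a Saturday.
The first Wednesday is therefore July 5 (4 days later).
The second Wednesday is 5 + 1×7 = July 12.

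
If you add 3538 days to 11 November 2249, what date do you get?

+365 (one year) → Nov 11, 2250 (3173 left).
+365 (one year) → Nov 11, 2251 (2808 left).
+366 (one year; includes Feb 29, 2252) → Nov 11, 2252 (2442 left).
+365 (one year) → Nov 11, 2253 (2077 left).
+365 (one year) → Nov 11, 2254 (1712 left).
+365 (one year) → Nov 11, 2255 (1347 left).
+366 (one year; includes Feb 29, 2256) → Nov 11, 2256 (981 left).
+365 (one year) → Nov 11, 2257 (616 left).
+365 (one year) → Nov 11, 2258 (251 left).
Nov has 30 days: +20 → Dec 1, 2258 (231 left).
Dec has 31 days: +31 → Jan 1, 2259 (200 left).
Jan has 31 days: +31 → Feb 1, 2259 (169 left).
Feb has 28 days: +28 → Mar 1, 2259 (141 left).
Mar has 31 days: +31 → Apr 1, 2259 (110 left).
Apr has 30 days: +30 → May 1, 2259 (80 left).
May has 31 days: +31 → Jun 1, 2259 (49 left).
Jun has 30 days: +30 → Jul 1, 2259 (19 left).
+19 → Jul 20, 2259.

July 20, 2259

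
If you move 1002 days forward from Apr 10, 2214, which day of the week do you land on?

Monday

First find the weekday of Apr 10, 2214. Doomsday rule: the anchor day for the 2200s is Friday. For year 14: 14÷12 = 1 r 2, and 2÷4 = 0, so 1+2+0 = 3.
Friday + 3 ≡ Monday — that's 2214's doomsday.
In April the doomsday date is Apr 4.
Apr 10 is 6 days after Apr 4; 6 mod 7 = 6, so Monday + 6 = Sunday.
1002 mod 7 = 1, so 1002 days after a Sunday is Sunday + 1 = Monday.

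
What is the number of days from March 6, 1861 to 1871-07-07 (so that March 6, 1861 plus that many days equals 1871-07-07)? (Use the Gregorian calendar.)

3775

Mar 6, 1861 → Mar 6, 1862: 365 days.
Mar 6, 1862 → Mar 6, 1863: 365 days.
Mar 6, 1863 → Mar 6, 1864: 366 days (Feb 29, 1864 is in that span).
Mar 6, 1864 → Mar 6, 1865: 365 days.
Mar 6, 1865 → Mar 6, 1866: 365 days.
Mar 6, 1866 → Mar 6, 1867: 365 days.
Mar 6, 1867 → Mar 6, 1868: 366 days (Feb 29, 1868 is in that span).
Mar 6, 1868 → Mar 6, 1869: 365 days.
Mar 6, 1869 → Mar 6, 1870: 365 days.
Mar 6, 1870 → Mar 6, 1871: 365 days.
Mar 6, 1871 → Apr 6, 1871: 31 days (March has 31).
Apr 6, 1871 → May 6, 1871: 30 days (April has 30).
May 6, 1871 → Jun 6, 1871: 31 days (May has 31).
Jun 6, 1871 → Jul 6, 1871: 30 days (June has 30).
Jul 6, 1871 → Jul 7, 1871: 1 days.
Total: 3775 days.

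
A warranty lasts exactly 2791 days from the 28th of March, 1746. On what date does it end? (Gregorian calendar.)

+365 (one year) → Mar 28, 1747 (2426 left).
+366 (one year; includes Feb 29, 1748) → Mar 28, 1748 (2060 left).
+365 (one year) → Mar 28, 1749 (1695 left).
+365 (one year) → Mar 28, 1750 (1330 left).
+365 (one year) → Mar 28, 1751 (965 left).
+366 (one year; includes Feb 29, 1752) → Mar 28, 1752 (599 left).
+365 (one year) → Mar 28, 1753 (234 left).
Mar has 31 days: +4 → Apr 1, 1753 (230 left).
Apr has 30 days: +30 → May 1, 1753 (200 left).
May has 31 days: +31 → Jun 1, 1753 (169 left).
Jun has 30 days: +30 → Jul 1, 1753 (139 left).
Jul has 31 days: +31 → Aug 1, 1753 (108 left).
Aug has 31 days: +31 → Sep 1, 1753 (77 left).
Sep has 30 days: +30 → Oct 1, 1753 (47 left).
Oct has 31 days: +31 → Nov 1, 1753 (16 left).
+16 → Nov 17, 1753.

November 17, 1753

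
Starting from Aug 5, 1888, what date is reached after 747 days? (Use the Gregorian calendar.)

+365 (one year) → Aug 5, 1889 (382 left).
Aug has 31 days: +27 → Sep 1, 1889 (355 left).
Sep has 30 days: +30 → Oct 1, 1889 (325 left).
Oct has 31 days: +31 → Nov 1, 1889 (294 left).
Nov has 30 days: +30 → Dec 1, 1889 (264 left).
Dec has 31 days: +31 → Jan 1, 1890 (233 left).
Jan has 31 days: +31 → Feb 1, 1890 (202 left).
Feb has 28 days: +28 → Mar 1, 1890 (174 left).
Mar has 31 days: +31 → Apr 1, 1890 (143 left).
Apr has 30 days: +30 → May 1, 1890 (113 left).
May has 31 days: +31 → Jun 1, 1890 (82 left).
Jun has 30 days: +30 → Jul 1, 1890 (52 left).
Jul has 31 days: +31 → Aug 1, 1890 (21 left).
+21 → Aug 22, 1890.

August 22, 1890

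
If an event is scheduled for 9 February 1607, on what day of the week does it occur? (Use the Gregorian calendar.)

Friday

Doomsday rule: the anchor day for the 1600s is Tuesday. For year 07: 7÷12 = 0 r 7, and 7÷4 = 1, so 0+7+1 = 8.
Tuesday + 8 ≡ Wednesday — that's 1607's doomsday.
In February the doomsday date is Feb 28 (1607 is not a leap year).
Feb 9 is 19 days before Feb 28; 19 mod 7 = 5, so Wednesday − 5 = Friday.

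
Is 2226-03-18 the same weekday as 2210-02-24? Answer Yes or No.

Yes

From Feb 24, 2210 to Mar 18, 2226 is 5866 days.
5866 mod 7 = 0, so they are the same weekday.
(Feb 24, 2210 is a Saturday; Mar 18, 2226 is a Saturday.)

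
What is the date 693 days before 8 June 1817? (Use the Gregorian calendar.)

−365 (one year) → Jun 8, 1816 (328 left).
−8 → May 31, 1816 (end of May, 31 days; 320 left).
−31 → Apr 30, 1816 (end of Apr, 30 days; 289 left).
−30 → Mar 31, 1816 (end of Mar, 31 days; 259 left).
−31 → Feb 29, 1816 (end of Feb, 29 days; 228 left).
−29 → Jan 31, 1816 (end of Jan, 31 days; 199 left).
−31 → Dec 31, 1815 (end of Dec, 31 days; 168 left).
−31 → Nov 30, 1815 (end of Nov, 30 days; 137 left).
−30 → Oct 31, 1815 (end of Oct, 31 days; 107 left).
−31 → Sep 30, 1815 (end of Sep, 30 days; 76 left).
−30 → Aug 31, 1815 (end of Aug, 31 days; 46 left).
−31 → Jul 31, 1815 (end of Jul, 31 days; 15 left).
−15 → Jul 16, 1815.

July 16, 1815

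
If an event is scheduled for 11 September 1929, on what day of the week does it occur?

Wednesday

January 1, 1929 is a Tuesday.
Jan 1, 1929 → Feb 1, 1929: 31 days (January has 31).
Feb 1, 1929 → Mar 1, 1929: 28 days (February has 28).
Mar 1, 1929 → Apr 1, 1929: 31 days (March has 31).
Apr 1, 1929 → May 1, 1929: 30 days (April has 30).
May 1, 1929 → Jun 1, 1929: 31 days (May has 31).
Jun 1, 1929 → Jul 1, 1929: 30 days (June has 30).
Jul 1, 1929 → Aug 1, 1929: 31 days (July has 31).
Aug 1, 1929 → Sep 1, 1929: 31 days (August has 31).
Sep 1, 1929 → Sep 11, 1929: 10 days.
Total: 253 days.
253 mod 7 = 1, so Tuesday + 1 = Wednesday.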